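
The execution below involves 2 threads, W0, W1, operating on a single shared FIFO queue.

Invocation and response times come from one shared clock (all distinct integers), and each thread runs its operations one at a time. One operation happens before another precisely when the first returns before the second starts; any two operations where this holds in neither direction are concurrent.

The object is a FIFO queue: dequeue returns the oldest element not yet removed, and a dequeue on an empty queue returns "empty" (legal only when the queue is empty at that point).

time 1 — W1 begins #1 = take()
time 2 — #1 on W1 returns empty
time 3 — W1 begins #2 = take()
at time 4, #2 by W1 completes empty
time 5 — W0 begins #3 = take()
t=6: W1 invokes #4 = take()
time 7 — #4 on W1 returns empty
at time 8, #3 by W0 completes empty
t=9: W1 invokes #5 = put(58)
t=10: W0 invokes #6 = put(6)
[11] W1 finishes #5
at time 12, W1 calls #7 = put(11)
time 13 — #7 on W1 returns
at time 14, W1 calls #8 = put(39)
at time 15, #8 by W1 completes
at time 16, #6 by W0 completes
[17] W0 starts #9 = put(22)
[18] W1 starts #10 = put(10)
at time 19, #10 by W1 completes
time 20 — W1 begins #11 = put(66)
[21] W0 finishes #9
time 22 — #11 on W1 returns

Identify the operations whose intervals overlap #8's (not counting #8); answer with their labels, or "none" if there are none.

#6

#8 runs from 14 to 15; window-overlapping ops are concurrent
#1 [1,2]: before
#2 [3,4]: before
#3 [5,8]: before
#4 [6,7]: before
#5 [9,11]: before
#6 [10,16]: concurrent
#7 [12,13]: before
#9 [17,21]: after
#10 [18,19]: after
#11 [20,22]: after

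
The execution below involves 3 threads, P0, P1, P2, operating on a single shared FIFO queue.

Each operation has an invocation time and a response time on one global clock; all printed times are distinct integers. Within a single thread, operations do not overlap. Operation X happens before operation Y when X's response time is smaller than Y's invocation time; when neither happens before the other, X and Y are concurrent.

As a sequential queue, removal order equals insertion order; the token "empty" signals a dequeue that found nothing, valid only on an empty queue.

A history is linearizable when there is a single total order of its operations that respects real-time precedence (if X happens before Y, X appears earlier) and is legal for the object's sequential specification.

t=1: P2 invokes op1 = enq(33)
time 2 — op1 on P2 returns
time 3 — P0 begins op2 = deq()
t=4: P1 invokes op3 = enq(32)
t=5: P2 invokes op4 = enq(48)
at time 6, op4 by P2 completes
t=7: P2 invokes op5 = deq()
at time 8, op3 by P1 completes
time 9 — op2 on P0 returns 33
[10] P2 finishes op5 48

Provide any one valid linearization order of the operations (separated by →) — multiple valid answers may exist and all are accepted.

after step 1 (op1 enq(33)): queue <33>
after step 2 (op2 deq() → 33): queue <>
after step 3 (op4 enq(48)): queue <48>
after step 4 (op3 enq(32)): queue <48,32>
after step 5 (op5 deq() → 48): queue <32>

op1 → op2 → op4 → op3 → op5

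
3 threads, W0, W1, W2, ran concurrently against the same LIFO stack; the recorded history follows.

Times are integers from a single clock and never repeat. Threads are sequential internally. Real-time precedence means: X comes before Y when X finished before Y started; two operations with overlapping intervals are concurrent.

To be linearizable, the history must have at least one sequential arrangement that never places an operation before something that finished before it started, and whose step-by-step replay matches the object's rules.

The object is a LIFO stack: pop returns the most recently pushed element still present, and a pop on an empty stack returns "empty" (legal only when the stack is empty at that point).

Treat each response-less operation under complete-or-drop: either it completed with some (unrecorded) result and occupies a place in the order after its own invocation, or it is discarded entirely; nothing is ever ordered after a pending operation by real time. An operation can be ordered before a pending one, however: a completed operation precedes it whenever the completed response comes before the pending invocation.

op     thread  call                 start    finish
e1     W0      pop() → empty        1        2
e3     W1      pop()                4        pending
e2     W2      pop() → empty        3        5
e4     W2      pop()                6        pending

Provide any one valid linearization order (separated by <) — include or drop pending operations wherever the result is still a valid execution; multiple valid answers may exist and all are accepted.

e1 < e2

step 1: e1 pop() → empty — stack <>
step 2: e2 pop() → empty — stack <>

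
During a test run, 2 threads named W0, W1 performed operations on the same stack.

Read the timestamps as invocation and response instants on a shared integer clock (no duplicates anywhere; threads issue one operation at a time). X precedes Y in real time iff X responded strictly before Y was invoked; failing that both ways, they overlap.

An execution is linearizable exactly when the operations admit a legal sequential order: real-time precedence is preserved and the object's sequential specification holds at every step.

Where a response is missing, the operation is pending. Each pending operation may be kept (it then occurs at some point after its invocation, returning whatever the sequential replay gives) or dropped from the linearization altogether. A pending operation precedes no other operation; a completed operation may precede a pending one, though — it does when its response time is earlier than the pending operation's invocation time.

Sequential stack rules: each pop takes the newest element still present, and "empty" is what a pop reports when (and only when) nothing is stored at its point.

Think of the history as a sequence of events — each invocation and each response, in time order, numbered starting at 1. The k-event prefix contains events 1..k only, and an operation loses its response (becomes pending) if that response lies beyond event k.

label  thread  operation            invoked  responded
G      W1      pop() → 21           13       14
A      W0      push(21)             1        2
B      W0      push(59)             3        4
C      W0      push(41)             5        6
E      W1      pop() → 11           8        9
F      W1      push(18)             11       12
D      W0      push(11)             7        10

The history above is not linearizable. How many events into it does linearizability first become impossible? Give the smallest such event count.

14

events 1..13 are linearizable, e.g. via A, B, C, D, E, F:
1. A push(21), leaving stack <21>
2. B push(59), leaving stack <21,59>
3. C push(41), leaving stack <21,59,41>
4. D push(11), leaving stack <21,59,41,11>
5. E pop() → 11, leaving stack <21,59,41>
6. F push(18), leaving stack <21,59,41,18>
with event 14 included (G responding at time 14), all real-time-consistent orders fail
sample order A, B, C, D, E, F, G stalls at step 7 — G pop() → 21 has no legal effect
sample order A, B, C, E, D, F, G stalls at step 4 — E pop() → 11 has no legal effect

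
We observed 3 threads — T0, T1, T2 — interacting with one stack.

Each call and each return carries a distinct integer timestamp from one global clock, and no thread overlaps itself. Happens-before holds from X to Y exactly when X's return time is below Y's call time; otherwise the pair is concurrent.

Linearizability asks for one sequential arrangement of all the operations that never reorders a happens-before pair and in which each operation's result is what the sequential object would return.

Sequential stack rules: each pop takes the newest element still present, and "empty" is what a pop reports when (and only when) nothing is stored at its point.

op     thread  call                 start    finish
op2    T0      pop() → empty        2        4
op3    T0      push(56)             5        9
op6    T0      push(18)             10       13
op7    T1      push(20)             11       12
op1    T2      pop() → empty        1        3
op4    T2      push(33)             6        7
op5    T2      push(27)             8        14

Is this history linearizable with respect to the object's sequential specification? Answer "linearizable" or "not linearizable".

linearizable

one valid linearization: op1, op2, op3, op4, op5, op6, op7
step 1: op1 pop() → empty — stack <>
step 2: op2 pop() → empty — stack <>
step 3: op3 push(56) — stack <56>
step 4: op4 push(33) — stack <56,33>
step 5: op5 push(27) — stack <56,33,27>
step 6: op6 push(18) — stack <56,33,27,18>
step 7: op7 push(20) — stack <56,33,27,18,20>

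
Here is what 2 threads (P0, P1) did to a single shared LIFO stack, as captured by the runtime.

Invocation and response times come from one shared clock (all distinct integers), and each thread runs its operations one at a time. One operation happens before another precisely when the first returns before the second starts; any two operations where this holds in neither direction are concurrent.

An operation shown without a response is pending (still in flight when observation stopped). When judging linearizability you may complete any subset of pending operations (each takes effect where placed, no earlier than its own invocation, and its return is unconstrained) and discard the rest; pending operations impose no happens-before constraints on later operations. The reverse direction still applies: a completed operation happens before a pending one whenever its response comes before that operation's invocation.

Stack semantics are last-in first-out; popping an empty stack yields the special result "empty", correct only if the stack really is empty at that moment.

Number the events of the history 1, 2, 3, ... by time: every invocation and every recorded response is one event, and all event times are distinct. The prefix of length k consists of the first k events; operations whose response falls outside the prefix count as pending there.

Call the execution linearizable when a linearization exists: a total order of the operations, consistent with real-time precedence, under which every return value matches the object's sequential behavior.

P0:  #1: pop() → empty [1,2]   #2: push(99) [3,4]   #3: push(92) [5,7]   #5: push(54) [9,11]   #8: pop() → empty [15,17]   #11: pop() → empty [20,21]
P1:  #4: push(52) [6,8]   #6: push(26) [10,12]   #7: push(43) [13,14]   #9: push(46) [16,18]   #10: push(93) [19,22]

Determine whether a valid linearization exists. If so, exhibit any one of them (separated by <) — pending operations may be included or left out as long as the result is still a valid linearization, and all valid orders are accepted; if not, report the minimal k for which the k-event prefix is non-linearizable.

prefix check: 1..16 passes, 1..17 fails once #8's time-17 response joins
the 8 completed operations admit 4 real-time orders; each fails the LIFO stack replay
include/drop combinations of the 1 pending operation (#9) were all tried; none helps
take #1, #2, #3, #4, #5, #6, #7, #8 (pending dropped): step 8 already fails, because #8 pop() → empty cannot occur there
take #1, #2, #3, #4, #6, #5, #7, #8 (pending dropped): step 8 already fails, because #8 pop() → empty cannot occur there

not linearizable — minimal violating prefix: 17 events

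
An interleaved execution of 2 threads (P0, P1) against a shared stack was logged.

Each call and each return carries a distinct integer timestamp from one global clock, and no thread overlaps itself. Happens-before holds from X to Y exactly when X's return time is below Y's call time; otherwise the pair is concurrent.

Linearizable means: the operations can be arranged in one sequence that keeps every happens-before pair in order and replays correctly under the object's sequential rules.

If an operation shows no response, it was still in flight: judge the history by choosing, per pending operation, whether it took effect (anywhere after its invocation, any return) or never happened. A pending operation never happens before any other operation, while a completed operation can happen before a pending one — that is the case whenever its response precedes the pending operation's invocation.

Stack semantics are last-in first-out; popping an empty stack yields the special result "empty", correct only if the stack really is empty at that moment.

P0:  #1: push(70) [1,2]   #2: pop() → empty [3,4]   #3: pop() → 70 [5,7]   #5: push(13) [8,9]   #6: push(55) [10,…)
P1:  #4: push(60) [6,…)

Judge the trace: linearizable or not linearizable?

through event 3 a valid linearization exists; event 4 (#2 responding at time 4) ends that
exhaustive check: the 2 completed stack ops admit one real-time order; illegal
e.g. #1, #2: illegal at step 2, since #2 pop() → empty cannot apply there

not linearizable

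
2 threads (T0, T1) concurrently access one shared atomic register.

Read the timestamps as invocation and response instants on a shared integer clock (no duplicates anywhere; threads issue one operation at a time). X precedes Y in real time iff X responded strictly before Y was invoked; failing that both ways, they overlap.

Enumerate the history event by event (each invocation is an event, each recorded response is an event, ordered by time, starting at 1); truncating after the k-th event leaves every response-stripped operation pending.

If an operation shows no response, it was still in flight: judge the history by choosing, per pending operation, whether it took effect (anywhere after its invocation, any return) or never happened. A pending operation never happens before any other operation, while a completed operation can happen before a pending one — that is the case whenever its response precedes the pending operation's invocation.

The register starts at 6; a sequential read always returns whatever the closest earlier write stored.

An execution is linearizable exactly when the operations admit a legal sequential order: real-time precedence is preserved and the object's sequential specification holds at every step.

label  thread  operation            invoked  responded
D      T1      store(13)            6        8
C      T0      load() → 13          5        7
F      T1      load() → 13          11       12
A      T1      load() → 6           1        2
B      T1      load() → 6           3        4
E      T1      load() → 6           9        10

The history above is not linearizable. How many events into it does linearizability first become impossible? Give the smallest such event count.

10

events 1..9 are linearizable; a witness order is A, B, D, C:
1. A load() → 6, leaving value 6
2. B load() → 6, leaving value 6
3. D store(13), leaving value 13
4. C load() → 13, leaving value 13
once event 10 joins (E's response, time 10), exhaustive search finds no witness
one such order, A, B, C, D, E, breaks at step 3 where C load() → 13 is illegal
one such order, A, B, D, C, E, breaks at step 5 where E load() → 6 is illegal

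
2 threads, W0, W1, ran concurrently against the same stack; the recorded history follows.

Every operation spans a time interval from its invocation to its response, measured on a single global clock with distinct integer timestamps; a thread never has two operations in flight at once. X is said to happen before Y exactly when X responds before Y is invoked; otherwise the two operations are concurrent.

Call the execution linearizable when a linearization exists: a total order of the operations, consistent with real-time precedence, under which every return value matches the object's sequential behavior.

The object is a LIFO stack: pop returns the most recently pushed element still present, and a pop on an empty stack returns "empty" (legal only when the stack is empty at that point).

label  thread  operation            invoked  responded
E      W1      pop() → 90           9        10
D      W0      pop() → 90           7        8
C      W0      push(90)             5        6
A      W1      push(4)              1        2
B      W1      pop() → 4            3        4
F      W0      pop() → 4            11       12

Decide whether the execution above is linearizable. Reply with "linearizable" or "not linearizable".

through event 9 a valid linearization exists; event 10 (E responding at time 10) ends that
one real-time candidate order over the 5 completed operations — the stack replay rejects it
for example A, B, C, D, E fails at step 5: E pop() → 90 is not legal there

not linearizable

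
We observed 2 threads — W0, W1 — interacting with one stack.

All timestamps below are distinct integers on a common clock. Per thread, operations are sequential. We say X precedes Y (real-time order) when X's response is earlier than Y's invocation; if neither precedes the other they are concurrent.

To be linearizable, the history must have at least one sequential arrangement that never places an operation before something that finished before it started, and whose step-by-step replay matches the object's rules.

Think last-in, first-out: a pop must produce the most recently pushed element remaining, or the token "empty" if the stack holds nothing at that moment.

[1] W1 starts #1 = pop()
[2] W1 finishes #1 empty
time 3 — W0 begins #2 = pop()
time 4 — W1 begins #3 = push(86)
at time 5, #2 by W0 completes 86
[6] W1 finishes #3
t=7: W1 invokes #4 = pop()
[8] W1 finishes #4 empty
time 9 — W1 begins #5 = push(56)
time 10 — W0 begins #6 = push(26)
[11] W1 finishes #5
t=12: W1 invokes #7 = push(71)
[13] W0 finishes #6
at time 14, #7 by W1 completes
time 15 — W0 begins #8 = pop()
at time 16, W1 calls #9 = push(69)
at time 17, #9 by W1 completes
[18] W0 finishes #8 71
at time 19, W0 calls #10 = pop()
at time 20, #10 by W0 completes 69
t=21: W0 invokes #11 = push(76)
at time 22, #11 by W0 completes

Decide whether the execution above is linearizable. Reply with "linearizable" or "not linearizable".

linearizable

a witness: #1, #3, #2, #4, #5, #6, #7, #8, #9, #10, #11
1. #1 pop() → empty, leaving stack <>
2. #3 push(86), leaving stack <86>
3. #2 pop() → 86, leaving stack <>
4. #4 pop() → empty, leaving stack <>
5. #5 push(56), leaving stack <56>
6. #6 push(26), leaving stack <56,26>
7. #7 push(71), leaving stack <56,26,71>
8. #8 pop() → 71, leaving stack <56,26>
9. #9 push(69), leaving stack <56,26,69>
10. #10 pop() → 69, leaving stack <56,26>
11. #11 push(76), leaving stack <56,26,76>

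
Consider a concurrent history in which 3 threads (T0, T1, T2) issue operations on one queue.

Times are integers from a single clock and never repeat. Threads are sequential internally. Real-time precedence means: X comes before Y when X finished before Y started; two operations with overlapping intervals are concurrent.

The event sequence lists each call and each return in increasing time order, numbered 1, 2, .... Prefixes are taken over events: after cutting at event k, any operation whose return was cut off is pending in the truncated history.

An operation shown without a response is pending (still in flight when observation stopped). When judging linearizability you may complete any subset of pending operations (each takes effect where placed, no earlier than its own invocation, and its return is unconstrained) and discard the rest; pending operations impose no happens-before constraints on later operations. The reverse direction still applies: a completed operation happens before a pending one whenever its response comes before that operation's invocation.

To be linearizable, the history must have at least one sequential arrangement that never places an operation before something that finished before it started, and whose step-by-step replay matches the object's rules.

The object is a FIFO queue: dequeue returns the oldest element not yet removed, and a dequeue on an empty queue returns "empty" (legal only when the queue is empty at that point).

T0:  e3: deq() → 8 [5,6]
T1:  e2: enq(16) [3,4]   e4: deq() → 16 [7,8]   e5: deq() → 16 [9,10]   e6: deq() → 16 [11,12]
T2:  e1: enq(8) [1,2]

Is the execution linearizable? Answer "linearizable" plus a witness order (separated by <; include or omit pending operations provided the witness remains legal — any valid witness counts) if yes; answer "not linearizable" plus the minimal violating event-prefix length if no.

not linearizable — minimal violating prefix: 10 events

already the first 10 events (up to e5's response at time 10) admit no linearization; the first 9 still do
the sole real-time-consistent order of 5 completed operations fails the queue replay
take e1, e2, e3, e4, e5: step 5 already fails, because e5 deq() → 16 cannot occur there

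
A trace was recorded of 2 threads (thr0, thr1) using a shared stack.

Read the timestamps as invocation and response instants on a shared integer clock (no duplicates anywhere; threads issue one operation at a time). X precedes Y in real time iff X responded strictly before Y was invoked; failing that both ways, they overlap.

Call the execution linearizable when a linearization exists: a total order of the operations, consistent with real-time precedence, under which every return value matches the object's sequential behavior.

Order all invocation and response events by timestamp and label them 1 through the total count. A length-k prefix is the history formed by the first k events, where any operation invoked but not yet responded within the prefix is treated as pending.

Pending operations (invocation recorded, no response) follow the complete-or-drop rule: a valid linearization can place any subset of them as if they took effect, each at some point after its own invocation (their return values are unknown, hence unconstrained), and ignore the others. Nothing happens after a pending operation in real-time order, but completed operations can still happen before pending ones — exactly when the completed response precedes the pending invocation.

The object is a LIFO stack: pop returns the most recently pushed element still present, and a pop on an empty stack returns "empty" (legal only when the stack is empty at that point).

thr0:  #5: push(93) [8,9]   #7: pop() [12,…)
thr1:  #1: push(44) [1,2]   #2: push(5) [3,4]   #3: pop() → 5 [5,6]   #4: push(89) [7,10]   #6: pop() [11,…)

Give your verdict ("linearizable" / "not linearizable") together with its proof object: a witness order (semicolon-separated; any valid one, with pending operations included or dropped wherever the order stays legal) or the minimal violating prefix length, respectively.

step 1: #1 push(44) — stack <44>
step 2: #2 push(5) — stack <44,5>
step 3: #3 pop() → 5 — stack <44>
step 4: #4 push(89) — stack <44,89>
step 5: #5 push(93) — stack <44,89,93>

linearizable — witness: #1; #2; #3; #4; #5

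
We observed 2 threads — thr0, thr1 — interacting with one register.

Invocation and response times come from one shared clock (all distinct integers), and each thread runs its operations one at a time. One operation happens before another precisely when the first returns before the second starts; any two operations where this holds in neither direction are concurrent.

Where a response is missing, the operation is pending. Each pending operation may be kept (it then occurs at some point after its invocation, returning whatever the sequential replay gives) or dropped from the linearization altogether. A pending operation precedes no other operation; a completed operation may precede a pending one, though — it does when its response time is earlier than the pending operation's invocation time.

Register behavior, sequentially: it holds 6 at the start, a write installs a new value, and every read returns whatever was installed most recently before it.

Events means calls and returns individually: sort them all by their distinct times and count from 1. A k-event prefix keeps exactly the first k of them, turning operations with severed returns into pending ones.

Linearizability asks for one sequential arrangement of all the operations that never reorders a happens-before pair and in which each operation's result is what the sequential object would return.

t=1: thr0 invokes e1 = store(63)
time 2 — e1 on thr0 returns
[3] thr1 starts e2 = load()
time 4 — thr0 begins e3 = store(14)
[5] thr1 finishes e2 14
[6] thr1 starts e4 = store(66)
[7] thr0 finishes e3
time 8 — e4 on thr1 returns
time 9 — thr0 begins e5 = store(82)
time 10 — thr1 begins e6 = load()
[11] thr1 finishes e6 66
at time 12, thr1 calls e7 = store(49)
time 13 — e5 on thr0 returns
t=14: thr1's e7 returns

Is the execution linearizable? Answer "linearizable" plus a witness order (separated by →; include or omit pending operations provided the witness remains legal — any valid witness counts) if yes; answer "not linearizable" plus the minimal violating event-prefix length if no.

linearizable — witness: e1 → e3 → e2 → e4 → e6 → e5 → e7

1. e1 store(63), leaving value 63
2. e3 store(14), leaving value 14
3. e2 load() → 14, leaving value 14
4. e4 store(66), leaving value 66
5. e6 load() → 66, leaving value 66
6. e5 store(82), leaving value 82
7. e7 store(49), leaving value 49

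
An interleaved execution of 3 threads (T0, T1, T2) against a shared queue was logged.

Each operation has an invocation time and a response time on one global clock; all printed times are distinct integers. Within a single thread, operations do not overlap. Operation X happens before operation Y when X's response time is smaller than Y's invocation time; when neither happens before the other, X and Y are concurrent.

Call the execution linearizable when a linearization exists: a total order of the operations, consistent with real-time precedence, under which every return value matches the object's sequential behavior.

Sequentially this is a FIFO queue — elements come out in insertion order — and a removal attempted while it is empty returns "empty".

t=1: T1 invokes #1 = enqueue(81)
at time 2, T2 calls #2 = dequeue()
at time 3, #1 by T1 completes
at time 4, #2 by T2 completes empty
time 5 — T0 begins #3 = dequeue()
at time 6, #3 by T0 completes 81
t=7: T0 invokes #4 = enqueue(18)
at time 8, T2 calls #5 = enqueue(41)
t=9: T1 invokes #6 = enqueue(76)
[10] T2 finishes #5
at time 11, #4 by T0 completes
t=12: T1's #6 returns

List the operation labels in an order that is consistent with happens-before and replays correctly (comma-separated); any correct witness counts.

#2, #1, #3, #4, #5, #6

after step 1 (#2 dequeue() → empty): queue <>
after step 2 (#1 enqueue(81)): queue <81>
after step 3 (#3 dequeue() → 81): queue <>
after step 4 (#4 enqueue(18)): queue <18>
after step 5 (#5 enqueue(41)): queue <18,41>
after step 6 (#6 enqueue(76)): queue <18,41,76>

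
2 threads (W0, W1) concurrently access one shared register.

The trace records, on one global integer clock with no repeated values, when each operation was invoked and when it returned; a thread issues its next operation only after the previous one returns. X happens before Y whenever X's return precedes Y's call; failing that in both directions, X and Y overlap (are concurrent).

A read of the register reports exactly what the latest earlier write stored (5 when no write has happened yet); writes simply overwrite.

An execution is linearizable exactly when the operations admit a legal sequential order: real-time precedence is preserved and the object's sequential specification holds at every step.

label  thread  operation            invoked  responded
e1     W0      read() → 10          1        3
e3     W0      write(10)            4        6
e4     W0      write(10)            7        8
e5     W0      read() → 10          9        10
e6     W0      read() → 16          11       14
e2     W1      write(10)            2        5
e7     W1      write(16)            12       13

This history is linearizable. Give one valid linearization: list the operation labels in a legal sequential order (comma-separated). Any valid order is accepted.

e2, e1, e3, e4, e5, e7, e6

step 1: e2 write(10) — value 10
step 2: e1 read() → 10 — value 10
step 3: e3 write(10) — value 10
step 4: e4 write(10) — value 10
step 5: e5 read() → 10 — value 10
step 6: e7 write(16) — value 16
step 7: e6 read() → 16 — value 16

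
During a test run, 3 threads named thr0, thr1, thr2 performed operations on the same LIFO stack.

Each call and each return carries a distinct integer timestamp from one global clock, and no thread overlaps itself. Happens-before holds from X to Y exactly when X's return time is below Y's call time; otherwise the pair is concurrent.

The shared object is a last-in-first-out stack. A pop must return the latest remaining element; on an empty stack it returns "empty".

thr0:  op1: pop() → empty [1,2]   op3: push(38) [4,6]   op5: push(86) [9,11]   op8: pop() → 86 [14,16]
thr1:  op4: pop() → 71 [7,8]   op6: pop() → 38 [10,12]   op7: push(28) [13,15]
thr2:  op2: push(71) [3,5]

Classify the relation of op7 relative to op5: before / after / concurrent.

after

op7 spans [13,15], op5 spans [9,11]
resp(op5)=11 < inv(op7)=13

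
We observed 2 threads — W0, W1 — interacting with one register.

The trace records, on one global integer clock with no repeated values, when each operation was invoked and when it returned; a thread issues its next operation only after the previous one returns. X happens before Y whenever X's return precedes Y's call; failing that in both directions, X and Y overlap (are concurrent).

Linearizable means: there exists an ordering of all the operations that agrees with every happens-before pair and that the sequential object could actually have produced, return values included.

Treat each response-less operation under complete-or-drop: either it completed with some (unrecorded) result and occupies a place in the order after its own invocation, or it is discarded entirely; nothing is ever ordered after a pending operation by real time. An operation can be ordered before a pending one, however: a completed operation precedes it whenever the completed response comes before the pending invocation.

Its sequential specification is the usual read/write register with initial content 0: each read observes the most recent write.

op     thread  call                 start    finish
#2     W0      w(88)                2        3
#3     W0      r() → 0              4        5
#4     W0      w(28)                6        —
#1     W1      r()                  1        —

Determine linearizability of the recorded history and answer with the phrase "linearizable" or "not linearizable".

not linearizable

already the first 5 events (up to #3's response at time 5) admit no linearization; the first 4 still do
a single order respects real time; the 2 completed register operations fail replay along it
include/drop combinations of the 1 pending operation (#1) were all tried; none helps
take #2, #3 (pending dropped): step 2 already fails, because #3 r() → 0 cannot occur there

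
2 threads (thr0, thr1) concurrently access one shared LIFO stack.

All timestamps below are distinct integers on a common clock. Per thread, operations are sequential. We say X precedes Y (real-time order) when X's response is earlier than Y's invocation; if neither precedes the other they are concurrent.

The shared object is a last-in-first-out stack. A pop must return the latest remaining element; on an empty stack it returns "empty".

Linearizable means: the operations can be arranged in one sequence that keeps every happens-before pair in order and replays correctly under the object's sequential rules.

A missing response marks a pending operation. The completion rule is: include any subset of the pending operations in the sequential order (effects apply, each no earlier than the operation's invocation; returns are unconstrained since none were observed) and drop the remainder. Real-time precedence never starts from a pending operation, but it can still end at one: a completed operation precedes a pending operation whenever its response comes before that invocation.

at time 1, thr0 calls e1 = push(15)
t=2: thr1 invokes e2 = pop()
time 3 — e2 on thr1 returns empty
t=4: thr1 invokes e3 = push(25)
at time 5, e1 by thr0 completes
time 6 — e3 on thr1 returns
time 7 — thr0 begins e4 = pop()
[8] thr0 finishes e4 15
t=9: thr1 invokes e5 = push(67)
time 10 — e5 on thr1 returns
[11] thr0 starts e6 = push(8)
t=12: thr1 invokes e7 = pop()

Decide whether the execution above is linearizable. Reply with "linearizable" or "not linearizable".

one valid linearization: e2, e3, e1, e4, e5
after step 1 (e2 pop() → empty): stack <>
after step 2 (e3 push(25)): stack <25>
after step 3 (e1 push(15)): stack <25,15>
after step 4 (e4 pop() → 15): stack <25>
after step 5 (e5 push(67)): stack <25,67>

linearizable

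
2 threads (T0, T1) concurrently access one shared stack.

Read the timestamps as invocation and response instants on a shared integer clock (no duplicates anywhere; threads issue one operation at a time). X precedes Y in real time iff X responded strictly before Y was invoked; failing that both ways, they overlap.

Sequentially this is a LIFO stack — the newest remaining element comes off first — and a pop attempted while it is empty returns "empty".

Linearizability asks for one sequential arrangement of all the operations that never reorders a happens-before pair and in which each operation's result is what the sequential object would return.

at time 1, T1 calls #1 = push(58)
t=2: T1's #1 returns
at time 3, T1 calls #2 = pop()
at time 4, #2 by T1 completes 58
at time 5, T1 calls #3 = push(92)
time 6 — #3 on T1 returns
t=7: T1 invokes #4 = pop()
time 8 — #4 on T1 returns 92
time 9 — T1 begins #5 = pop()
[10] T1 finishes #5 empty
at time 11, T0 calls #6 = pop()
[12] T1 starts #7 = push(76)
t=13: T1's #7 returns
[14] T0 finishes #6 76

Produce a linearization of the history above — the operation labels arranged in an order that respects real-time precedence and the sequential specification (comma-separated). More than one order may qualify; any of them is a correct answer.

step 1: #1 push(58) — stack <58>
step 2: #2 pop() → 58 — stack <>
step 3: #3 push(92) — stack <92>
step 4: #4 pop() → 92 — stack <>
step 5: #5 pop() → empty — stack <>
step 6: #7 push(76) — stack <76>
step 7: #6 pop() → 76 — stack <>

#1, #2, #3, #4, #5, #7, #6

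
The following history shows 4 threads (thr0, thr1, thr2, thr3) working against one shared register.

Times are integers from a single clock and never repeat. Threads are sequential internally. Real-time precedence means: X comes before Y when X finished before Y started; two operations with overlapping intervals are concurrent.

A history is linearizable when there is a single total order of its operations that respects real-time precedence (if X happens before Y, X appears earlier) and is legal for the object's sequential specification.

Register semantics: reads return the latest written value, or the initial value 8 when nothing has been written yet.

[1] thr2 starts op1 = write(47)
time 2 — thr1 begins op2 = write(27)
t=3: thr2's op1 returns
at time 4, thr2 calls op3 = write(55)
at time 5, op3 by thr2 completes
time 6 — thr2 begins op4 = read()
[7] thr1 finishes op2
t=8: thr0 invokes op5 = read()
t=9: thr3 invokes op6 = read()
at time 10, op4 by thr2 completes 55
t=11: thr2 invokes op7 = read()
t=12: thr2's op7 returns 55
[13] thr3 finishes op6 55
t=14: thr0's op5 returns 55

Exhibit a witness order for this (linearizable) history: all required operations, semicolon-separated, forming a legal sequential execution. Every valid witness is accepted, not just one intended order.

after step 1 (op1 write(47)): value 47
after step 2 (op2 write(27)): value 27
after step 3 (op3 write(55)): value 55
after step 4 (op4 read() → 55): value 55
after step 5 (op5 read() → 55): value 55
after step 6 (op6 read() → 55): value 55
after step 7 (op7 read() → 55): value 55

op1; op2; op3; op4; op5; op6; op7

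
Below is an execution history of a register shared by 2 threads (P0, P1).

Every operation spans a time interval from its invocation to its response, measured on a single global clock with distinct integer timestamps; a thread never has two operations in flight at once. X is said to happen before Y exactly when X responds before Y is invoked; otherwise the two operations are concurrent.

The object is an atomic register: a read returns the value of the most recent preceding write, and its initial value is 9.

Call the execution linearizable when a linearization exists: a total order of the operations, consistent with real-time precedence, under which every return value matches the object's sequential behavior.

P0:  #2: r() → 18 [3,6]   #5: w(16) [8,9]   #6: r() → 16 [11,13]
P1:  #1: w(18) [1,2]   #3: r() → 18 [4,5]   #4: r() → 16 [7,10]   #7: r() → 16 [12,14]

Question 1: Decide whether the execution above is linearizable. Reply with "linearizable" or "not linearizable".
linearizable

witness order: #1, #2, #3, #5, #4, #6, #7
after step 1 (#1 w(18)): value 18
after step 2 (#2 r() → 18): value 18
after step 3 (#3 r() → 18): value 18
after step 4 (#5 w(16)): value 16
after step 5 (#4 r() → 16): value 16
after step 6 (#6 r() → 16): value 16
after step 7 (#7 r() → 16): value 16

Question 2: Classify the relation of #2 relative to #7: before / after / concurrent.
Answer: before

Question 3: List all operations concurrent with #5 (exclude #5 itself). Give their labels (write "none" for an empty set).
Answer: #4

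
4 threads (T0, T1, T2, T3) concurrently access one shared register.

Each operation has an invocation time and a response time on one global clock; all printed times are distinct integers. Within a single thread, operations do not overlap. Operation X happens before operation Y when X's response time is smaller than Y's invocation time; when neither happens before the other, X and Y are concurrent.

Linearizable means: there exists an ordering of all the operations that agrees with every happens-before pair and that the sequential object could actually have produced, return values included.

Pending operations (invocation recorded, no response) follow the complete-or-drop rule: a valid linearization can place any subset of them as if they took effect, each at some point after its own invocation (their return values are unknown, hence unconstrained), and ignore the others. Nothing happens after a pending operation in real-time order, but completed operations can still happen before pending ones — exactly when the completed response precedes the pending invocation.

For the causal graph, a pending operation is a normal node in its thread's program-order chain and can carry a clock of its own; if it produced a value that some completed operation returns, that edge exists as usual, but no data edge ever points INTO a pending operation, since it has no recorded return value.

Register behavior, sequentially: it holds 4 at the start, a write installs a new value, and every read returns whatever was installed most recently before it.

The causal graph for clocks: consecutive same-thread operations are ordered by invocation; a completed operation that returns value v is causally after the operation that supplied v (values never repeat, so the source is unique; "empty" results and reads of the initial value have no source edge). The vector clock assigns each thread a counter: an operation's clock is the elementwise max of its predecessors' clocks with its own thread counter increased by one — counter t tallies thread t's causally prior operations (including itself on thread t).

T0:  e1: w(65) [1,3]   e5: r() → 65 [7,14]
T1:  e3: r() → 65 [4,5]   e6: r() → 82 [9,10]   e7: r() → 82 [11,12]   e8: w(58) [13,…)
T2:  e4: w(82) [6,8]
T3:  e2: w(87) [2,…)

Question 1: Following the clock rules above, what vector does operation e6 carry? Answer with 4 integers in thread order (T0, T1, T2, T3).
(1, 2, 1, 0)

root op e2, invoked 2: fresh clock plus T3's own tick → (0, 0, 0, 1)
root op e4, invoked 6: fresh clock plus T2's own tick → (0, 0, 1, 0)
root op e1, invoked 1: fresh clock plus T0's own tick → (1, 0, 0, 0)
invoked at 4, e3 merges VC(e1)=(1, 0, 0, 0) and bumps T1's slot → (1, 1, 0, 0)
invoked at 7, e5 merges VC(e1)=(1, 0, 0, 0) and bumps T0's slot → (2, 0, 0, 0)
invoked at 9, e6 merges VC(e3)=(1, 1, 0, 0), VC(e4)=(0, 0, 1, 0) and bumps T1's slot → (1, 2, 1, 0)
invoked at 11, e7 merges VC(e4)=(0, 0, 1, 0), VC(e6)=(1, 2, 1, 0) and bumps T1's slot → (1, 3, 1, 0)
invoked at 13, e8 merges VC(e7)=(1, 3, 1, 0) and bumps T1's slot → (1, 4, 1, 0)
target: VC(e6) = (1, 2, 1, 0)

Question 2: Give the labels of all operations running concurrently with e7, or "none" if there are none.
e2, e5

e7 runs from 11 to 12; window-overlapping ops are concurrent
e1 [1,3]: before
e2 [2,…): concurrent
e3 [4,5]: before
e4 [6,8]: before
e5 [7,14]: concurrent
e6 [9,10]: before
e8 [13,…): after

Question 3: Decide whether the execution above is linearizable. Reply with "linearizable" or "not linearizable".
linearizable

a witness: e1, e3, e5, e2, e4, e6, e7
1. e1 w(65), leaving value 65
2. e3 r() → 65, leaving value 65
3. e5 r() → 65, leaving value 65
4. e2 w(87) (pending, included), leaving value 87
5. e4 w(82), leaving value 82
6. e6 r() → 82, leaving value 82
7. e7 r() → 82, leaving value 82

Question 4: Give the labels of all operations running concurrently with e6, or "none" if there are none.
e2, e5

overlap test against e6 [9,10]: concurrent iff the interval meets 9..10
e1 [1,3]: before
e2 [2,…): concurrent
e3 [4,5]: before
e4 [6,8]: before
e5 [7,14]: concurrent
e7 [11,12]: after
e8 [13,…): after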